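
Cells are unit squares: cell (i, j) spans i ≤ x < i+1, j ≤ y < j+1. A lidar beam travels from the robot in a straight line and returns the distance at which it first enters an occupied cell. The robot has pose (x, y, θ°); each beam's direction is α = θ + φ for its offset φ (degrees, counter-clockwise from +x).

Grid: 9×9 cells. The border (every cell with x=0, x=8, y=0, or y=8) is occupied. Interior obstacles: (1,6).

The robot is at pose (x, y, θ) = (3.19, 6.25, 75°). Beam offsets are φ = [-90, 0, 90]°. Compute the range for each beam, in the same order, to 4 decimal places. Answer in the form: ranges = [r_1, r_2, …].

beam 1: φ=-90°, α=345°
  cosα=0.9659 sinα=-0.2588 | (3,6) | tMaxX 0.8386 tMaxY 0.9659 | tΔX 1.0353 tΔY 3.8637
    t=0.8386 [x] (4,6)
    t=0.9659 [y] (4,5)
    t=1.8738 [x] (5,5)
    t=2.9091 [x] (6,5)
    t=3.9444 [x] (7,5)
    t=4.8296 [y] (7,4)
    t=4.9797 [x] (8,4) — stop
  → r_1 = 4.9797
beam 2: φ=0°, α=75°
  cosα=0.2588 sinα=0.9659 | (3,6) | tMaxX 3.1296 tMaxY 0.7765 | tΔX 3.8637 tΔY 1.0353
    t=0.7765 [y] (3,7)
    t=1.8117 [y] (3,8) — stop
  → r_2 = 1.8117
beam 3: φ=90°, α=165°
  cosα=-0.9659 sinα=0.2588 | (3,6) | tMaxX 0.1967 tMaxY 2.8978 | tΔX 1.0353 tΔY 3.8637
    t=0.1967 [x] (2,6)
    t=1.2320 [x] (1,6) — stop
  → r_3 = 1.2320

ranges = [4.9797, 1.8117, 1.2320]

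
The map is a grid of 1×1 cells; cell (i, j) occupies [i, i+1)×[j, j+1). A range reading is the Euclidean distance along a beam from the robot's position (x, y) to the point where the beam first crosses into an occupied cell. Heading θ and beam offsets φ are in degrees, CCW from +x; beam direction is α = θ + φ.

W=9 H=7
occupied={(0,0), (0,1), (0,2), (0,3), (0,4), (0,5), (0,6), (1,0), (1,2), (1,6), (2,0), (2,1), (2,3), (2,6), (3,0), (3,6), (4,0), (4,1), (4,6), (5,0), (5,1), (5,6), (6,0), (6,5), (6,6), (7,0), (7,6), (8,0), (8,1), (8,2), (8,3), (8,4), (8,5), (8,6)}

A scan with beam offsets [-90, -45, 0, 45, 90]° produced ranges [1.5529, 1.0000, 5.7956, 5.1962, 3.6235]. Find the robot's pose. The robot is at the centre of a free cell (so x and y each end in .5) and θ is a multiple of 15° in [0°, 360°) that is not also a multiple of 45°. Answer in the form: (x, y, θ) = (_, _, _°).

(x, y, θ) = (7.5, 4.5, 165°)

The pose lattice has 29·16 = 464 candidates. Test each by forward raycasting.
  (3.5, 4.5, 345°): beam 1 = 2.5882 ≠ 1.5529 ✗
  (7.5, 3.5, 30°): beam 1 = 1.0000 ≠ 1.5529 ✗
  (6.5, 4.5, 165°): beam 1 = 0.5176 ≠ 1.5529 ✗
  (1.5, 5.5, 120°): beam 1 = 1.0000 ≠ 1.5529 ✗
  (4.5, 5.5, 60°): beam 1 = 4.0415 ≠ 1.5529 ✗
  …
  (7.5, 4.5, 165°): r_1=1.5529, r_2=1.0000, r_3=5.7956, r_4=5.1962, r_5=3.6235 — all match ✓
Only this pose fits every beam.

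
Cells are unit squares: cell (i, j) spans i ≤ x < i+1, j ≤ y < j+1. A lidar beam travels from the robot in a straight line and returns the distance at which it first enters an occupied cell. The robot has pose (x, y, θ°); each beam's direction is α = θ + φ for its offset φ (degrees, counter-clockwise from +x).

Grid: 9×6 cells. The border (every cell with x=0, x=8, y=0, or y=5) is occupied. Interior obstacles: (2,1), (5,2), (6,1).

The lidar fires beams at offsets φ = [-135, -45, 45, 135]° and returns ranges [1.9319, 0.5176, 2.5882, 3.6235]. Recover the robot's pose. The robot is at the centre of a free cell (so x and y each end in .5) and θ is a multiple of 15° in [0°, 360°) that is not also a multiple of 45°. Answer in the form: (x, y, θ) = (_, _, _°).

(x, y, θ) = (3.5, 4.5, 150°)

Enumerate (i+0.5, j+0.5, θ) over the 25 free cells and 16 admissible headings. For each, cast all 4 beams and compare to the given ranges.
  (5.5, 3.5, 255°): beam 1 = 1.7321 ≠ 1.9319 ✗
  (6.5, 4.5, 30°): beam 2 = 1.5529 ≠ 0.5176 ✗
  (7.5, 4.5, 255°): beam 1 = 0.5774 ≠ 1.9319 ✗
  …
  (3.5, 4.5, 150°): r_1=1.9319, r_2=0.5176, r_3=2.5882, r_4=3.6235 — all match ✓
No second candidate reproduces the full scan.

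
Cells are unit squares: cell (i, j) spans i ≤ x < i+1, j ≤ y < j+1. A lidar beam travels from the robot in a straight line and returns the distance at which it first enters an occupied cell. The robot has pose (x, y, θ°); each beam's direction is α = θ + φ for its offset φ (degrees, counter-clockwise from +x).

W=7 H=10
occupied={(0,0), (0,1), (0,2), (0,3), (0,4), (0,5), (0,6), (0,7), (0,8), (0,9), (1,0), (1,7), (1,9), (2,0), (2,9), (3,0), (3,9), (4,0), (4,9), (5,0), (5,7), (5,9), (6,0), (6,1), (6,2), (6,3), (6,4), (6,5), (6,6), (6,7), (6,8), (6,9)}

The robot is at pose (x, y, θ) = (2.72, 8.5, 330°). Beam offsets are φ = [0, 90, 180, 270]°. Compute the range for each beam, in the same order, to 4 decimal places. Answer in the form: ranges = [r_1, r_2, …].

ranges = [2.6327, 0.5774, 1.0000, 1.4400]

beam 1: φ=0°, α=330°
  d=(0.8660,-0.5000)  start (2,8)  tX=0.3233 tY=1.0000  stride 1/|dx|=1.1547 1/|dy|=2.0000
    cross x-line → (3,8), t=0.3233
    cross y-line → (3,7), t=1.0000
    cross x-line → (4,7), t=1.4780
    cross x-line → (5,7), t=2.6327 (wall)
  → r_1 = 2.6327
beam 2: φ=90°, α=60°
  d=(0.5000,0.8660)  start (2,8)  tX=0.5600 tY=0.5774  stride 1/|dx|=2.0000 1/|dy|=1.1547
    cross x-line → (3,8), t=0.5600
    cross y-line → (3,9), t=0.5774 (wall)
  → r_2 = 0.5774
beam 3: φ=180°, α=150°
  d=(-0.8660,0.5000)  start (2,8)  tX=0.8314 tY=1.0000  stride 1/|dx|=1.1547 1/|dy|=2.0000
    cross x-line → (1,8), t=0.8314
    cross y-line → (1,9), t=1.0000 (wall)
  → r_3 = 1.0000
beam 4: φ=270°, α=240°
  d=(-0.5000,-0.8660)  start (2,8)  tX=1.4400 tY=0.5774  stride 1/|dx|=2.0000 1/|dy|=1.1547
    cross y-line → (2,7), t=0.5774
    cross x-line → (1,7), t=1.4400 (wall)
  → r_4 = 1.4400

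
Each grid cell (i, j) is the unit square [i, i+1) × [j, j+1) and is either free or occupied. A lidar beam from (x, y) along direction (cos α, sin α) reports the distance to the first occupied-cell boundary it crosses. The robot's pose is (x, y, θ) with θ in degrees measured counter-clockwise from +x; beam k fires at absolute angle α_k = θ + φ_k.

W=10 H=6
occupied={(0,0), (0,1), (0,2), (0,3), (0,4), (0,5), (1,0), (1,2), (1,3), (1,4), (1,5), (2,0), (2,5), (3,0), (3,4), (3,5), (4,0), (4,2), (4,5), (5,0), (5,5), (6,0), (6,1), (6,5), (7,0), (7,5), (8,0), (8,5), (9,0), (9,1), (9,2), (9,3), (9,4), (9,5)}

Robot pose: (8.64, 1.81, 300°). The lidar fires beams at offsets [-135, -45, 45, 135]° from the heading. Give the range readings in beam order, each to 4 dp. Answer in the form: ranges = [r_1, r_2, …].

ranges = [3.7684, 0.8386, 0.3727, 1.3909]

beam 1: φ=-135°, α=165°
  dir = (cos 165°, sin 165°) = (-0.9659, 0.2588); from cell (8,1)
  next x-line at t=0.6626, next y-line at t=0.7341; Δt_x=1.0353, Δt_y=3.8637
    x: enter (7,1) at t=0.6626
    y: enter (7,2) at t=0.7341
    x: enter (6,2) at t=1.6979
    x: enter (5,2) at t=2.7331
    x: enter (4,2) at t=3.7684 ← occupied
  → r_1 = 3.7684
beam 2: φ=-45°, α=255°
  dir = (cos 255°, sin 255°) = (-0.2588, -0.9659); from cell (8,1)
  next x-line at t=2.4728, next y-line at t=0.8386; Δt_x=3.8637, Δt_y=1.0353
    y: enter (8,0) at t=0.8386 ← occupied
  → r_2 = 0.8386
beam 3: φ=45°, α=345°
  dir = (cos 345°, sin 345°) = (0.9659, -0.2588); from cell (8,1)
  next x-line at t=0.3727, next y-line at t=3.1296; Δt_x=1.0353, Δt_y=3.8637
    x: enter (9,1) at t=0.3727 ← occupied
  → r_3 = 0.3727
beam 4: φ=135°, α=75°
  dir = (cos 75°, sin 75°) = (0.2588, 0.9659); from cell (8,1)
  next x-line at t=1.3909, next y-line at t=0.1967; Δt_x=3.8637, Δt_y=1.0353
    y: enter (8,2) at t=0.1967
    y: enter (8,3) at t=1.2320
    x: enter (9,3) at t=1.3909 ← occupied
  → r_4 = 1.3909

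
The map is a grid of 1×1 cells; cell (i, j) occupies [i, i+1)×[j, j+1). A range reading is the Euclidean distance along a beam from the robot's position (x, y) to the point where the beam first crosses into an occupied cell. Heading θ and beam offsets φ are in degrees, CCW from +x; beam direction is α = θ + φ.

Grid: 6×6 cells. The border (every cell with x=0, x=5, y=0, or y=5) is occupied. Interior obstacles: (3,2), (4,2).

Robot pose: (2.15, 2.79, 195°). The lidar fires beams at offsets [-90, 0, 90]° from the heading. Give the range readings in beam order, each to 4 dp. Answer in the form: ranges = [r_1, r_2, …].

ranges = [2.2880, 1.1906, 1.8531]

beam 1: φ=-90°, α=105°
  cosα=-0.2588 sinα=0.9659 | (2,2) | tMaxX 0.5796 tMaxY 0.2174 | tΔX 3.8637 tΔY 1.0353
    t=0.2174 [y] (2,3)
    t=0.5796 [x] (1,3)
    t=1.2527 [y] (1,4)
    t=2.2880 [y] (1,5) — stop
  → r_1 = 2.2880
beam 2: φ=0°, α=195°
  cosα=-0.9659 sinα=-0.2588 | (2,2) | tMaxX 0.1553 tMaxY 3.0523 | tΔX 1.0353 tΔY 3.8637
    t=0.1553 [x] (1,2)
    t=1.1906 [x] (0,2) — stop
  → r_2 = 1.1906
beam 3: φ=90°, α=285°
  cosα=0.2588 sinα=-0.9659 | (2,2) | tMaxX 3.2841 tMaxY 0.8179 | tΔX 3.8637 tΔY 1.0353
    t=0.8179 [y] (2,1)
    t=1.8531 [y] (2,0) — stop
  → r_3 = 1.8531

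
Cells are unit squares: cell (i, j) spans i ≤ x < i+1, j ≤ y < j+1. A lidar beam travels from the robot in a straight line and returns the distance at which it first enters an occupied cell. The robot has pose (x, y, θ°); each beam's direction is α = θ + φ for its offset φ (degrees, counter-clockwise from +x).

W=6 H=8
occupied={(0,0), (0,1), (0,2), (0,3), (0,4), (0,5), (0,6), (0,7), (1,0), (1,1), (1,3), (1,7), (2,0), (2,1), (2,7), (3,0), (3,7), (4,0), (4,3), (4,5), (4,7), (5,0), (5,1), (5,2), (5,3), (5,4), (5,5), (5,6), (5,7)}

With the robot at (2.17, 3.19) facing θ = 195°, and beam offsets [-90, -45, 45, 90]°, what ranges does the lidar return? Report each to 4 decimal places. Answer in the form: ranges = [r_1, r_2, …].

ranges = [0.6568, 0.1963, 1.3741, 1.2320]

beam 1: φ=-90°, α=105°
  cosα=-0.2588 sinα=0.9659 | (2,3) | tMaxX 0.6568 tMaxY 0.8386 | tΔX 3.8637 tΔY 1.0353
    t=0.6568 [x] (1,3) — stop
  → r_1 = 0.6568
beam 2: φ=-45°, α=150°
  cosα=-0.8660 sinα=0.5000 | (2,3) | tMaxX 0.1963 tMaxY 1.6200 | tΔX 1.1547 tΔY 2.0000
    t=0.1963 [x] (1,3) — stop
  → r_2 = 0.1963
beam 3: φ=45°, α=240°
  cosα=-0.5000 sinα=-0.8660 | (2,3) | tMaxX 0.3400 tMaxY 0.2194 | tΔX 2.0000 tΔY 1.1547
    t=0.2194 [y] (2,2)
    t=0.3400 [x] (1,2)
    t=1.3741 [y] (1,1) — stop
  → r_3 = 1.3741
beam 4: φ=90°, α=285°
  cosα=0.2588 sinα=-0.9659 | (2,3) | tMaxX 3.2069 tMaxY 0.1967 | tΔX 3.8637 tΔY 1.0353
    t=0.1967 [y] (2,2)
    t=1.2320 [y] (2,1) — stop
  → r_4 = 1.2320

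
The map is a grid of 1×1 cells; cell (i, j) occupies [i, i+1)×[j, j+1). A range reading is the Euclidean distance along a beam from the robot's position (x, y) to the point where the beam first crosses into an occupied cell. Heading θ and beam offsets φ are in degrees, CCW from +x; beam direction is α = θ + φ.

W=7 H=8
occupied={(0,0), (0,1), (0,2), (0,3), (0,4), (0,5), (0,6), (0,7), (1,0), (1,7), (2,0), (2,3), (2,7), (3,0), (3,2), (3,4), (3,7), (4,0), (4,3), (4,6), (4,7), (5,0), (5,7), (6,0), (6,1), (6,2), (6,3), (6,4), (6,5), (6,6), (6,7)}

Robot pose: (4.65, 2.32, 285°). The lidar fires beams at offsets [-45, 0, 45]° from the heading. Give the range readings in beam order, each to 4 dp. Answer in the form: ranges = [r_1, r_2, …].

ranges = [1.5242, 1.3666, 1.5588]

beam 1: φ=-45°, α=240°
  cosα=-0.5000 sinα=-0.8660 | (4,2) | tMaxX 1.3000 tMaxY 0.3695 | tΔX 2.0000 tΔY 1.1547
    t=0.3695 [y] (4,1)
    t=1.3000 [x] (3,1)
    t=1.5242 [y] (3,0) — stop
  → r_1 = 1.5242
beam 2: φ=0°, α=285°
  cosα=0.2588 sinα=-0.9659 | (4,2) | tMaxX 1.3523 tMaxY 0.3313 | tΔX 3.8637 tΔY 1.0353
    t=0.3313 [y] (4,1)
    t=1.3523 [x] (5,1)
    t=1.3666 [y] (5,0) — stop
  → r_2 = 1.3666
beam 3: φ=45°, α=330°
  cosα=0.8660 sinα=-0.5000 | (4,2) | tMaxX 0.4041 tMaxY 0.6400 | tΔX 1.1547 tΔY 2.0000
    t=0.4041 [x] (5,2)
    t=0.6400 [y] (5,1)
    t=1.5588 [x] (6,1) — stop
  → r_3 = 1.5588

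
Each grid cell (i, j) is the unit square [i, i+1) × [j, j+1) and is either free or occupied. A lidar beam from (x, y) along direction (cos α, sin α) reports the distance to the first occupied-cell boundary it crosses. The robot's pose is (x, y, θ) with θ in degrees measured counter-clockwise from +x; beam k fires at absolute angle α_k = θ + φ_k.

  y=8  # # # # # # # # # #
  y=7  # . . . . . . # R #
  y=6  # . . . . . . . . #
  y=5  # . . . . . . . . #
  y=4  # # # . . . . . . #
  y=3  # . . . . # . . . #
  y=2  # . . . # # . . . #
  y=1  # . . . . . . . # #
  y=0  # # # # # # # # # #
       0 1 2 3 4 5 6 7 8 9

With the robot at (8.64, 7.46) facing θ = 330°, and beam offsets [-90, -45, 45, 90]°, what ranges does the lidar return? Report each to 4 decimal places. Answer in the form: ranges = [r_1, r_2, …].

ranges = [5.2800, 1.3909, 0.3727, 0.6235]

beam 1: φ=-90°, α=240°
  direction (-0.5000, -0.8660); cell (8,7); t to first gridline: x 1.2800, y 0.5312 (then +2.0000 / +1.1547)
    (8,6) via y @ 0.5312
    (7,6) via x @ 1.2800
    (7,5) via y @ 1.6859
    (7,4) via y @ 2.8406
    (6,4) via x @ 3.2800
    (6,3) via y @ 3.9953
    (6,2) via y @ 5.1500
    (5,2) via x @ 5.2800  # hit
  → r_1 = 5.2800
beam 2: φ=-45°, α=285°
  direction (0.2588, -0.9659); cell (8,7); t to first gridline: x 1.3909, y 0.4762 (then +3.8637 / +1.0353)
    (8,6) via y @ 0.4762
    (9,6) via x @ 1.3909  # hit
  → r_2 = 1.3909
beam 3: φ=45°, α=15°
  direction (0.9659, 0.2588); cell (8,7); t to first gridline: x 0.3727, y 2.0864 (then +1.0353 / +3.8637)
    (9,7) via x @ 0.3727  # hit
  → r_3 = 0.3727
beam 4: φ=90°, α=60°
  direction (0.5000, 0.8660); cell (8,7); t to first gridline: x 0.7200, y 0.6235 (then +2.0000 / +1.1547)
    (8,8) via y @ 0.6235  # hit
  → r_4 = 0.6235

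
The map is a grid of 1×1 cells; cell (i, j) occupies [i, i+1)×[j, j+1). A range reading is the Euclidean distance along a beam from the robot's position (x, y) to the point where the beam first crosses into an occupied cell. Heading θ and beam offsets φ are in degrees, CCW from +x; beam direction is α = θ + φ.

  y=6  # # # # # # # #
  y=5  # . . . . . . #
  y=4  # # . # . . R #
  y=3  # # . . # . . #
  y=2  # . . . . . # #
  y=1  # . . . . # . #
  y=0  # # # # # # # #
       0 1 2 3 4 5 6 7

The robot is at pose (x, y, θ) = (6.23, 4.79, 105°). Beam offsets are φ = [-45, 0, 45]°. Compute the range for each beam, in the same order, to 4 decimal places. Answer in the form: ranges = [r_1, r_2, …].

beam 1: φ=-45°, α=60°
  direction (0.5000, 0.8660); cell (6,4); t to first gridline: x 1.5400, y 0.2425 (then +2.0000 / +1.1547)
    (6,5) via y @ 0.2425
    (6,6) via y @ 1.3972  # hit
  → r_1 = 1.3972
beam 2: φ=0°, α=105°
  direction (-0.2588, 0.9659); cell (6,4); t to first gridline: x 0.8887, y 0.2174 (then +3.8637 / +1.0353)
    (6,5) via y @ 0.2174
    (5,5) via x @ 0.8887
    (5,6) via y @ 1.2527  # hit
  → r_2 = 1.2527
beam 3: φ=45°, α=150°
  direction (-0.8660, 0.5000); cell (6,4); t to first gridline: x 0.2656, y 0.4200 (then +1.1547 / +2.0000)
    (5,4) via x @ 0.2656
    (5,5) via y @ 0.4200
    (4,5) via x @ 1.4203
    (4,6) via y @ 2.4200  # hit
  → r_3 = 2.4200

ranges = [1.3972, 1.2527, 2.4200]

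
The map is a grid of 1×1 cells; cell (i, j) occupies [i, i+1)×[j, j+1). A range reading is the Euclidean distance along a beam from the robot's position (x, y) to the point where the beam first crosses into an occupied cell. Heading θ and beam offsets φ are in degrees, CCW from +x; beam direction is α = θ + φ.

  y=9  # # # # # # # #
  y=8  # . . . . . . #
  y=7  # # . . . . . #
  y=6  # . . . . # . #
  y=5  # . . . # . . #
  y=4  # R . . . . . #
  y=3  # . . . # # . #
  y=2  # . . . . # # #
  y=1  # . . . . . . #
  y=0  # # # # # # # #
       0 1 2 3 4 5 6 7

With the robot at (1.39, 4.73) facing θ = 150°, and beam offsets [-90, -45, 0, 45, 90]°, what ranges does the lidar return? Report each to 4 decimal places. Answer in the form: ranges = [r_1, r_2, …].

beam 1: φ=-90°, α=60°
  dir = (cos 60°, sin 60°) = (0.5000, 0.8660); from cell (1,4)
  next x-line at t=1.2200, next y-line at t=0.3118; Δt_x=2.0000, Δt_y=1.1547
    y: enter (1,5) at t=0.3118
    x: enter (2,5) at t=1.2200
    y: enter (2,6) at t=1.4665
    y: enter (2,7) at t=2.6212
    x: enter (3,7) at t=3.2200
    y: enter (3,8) at t=3.7759
    y: enter (3,9) at t=4.9306 ← occupied
  → r_1 = 4.9306
beam 2: φ=-45°, α=105°
  dir = (cos 105°, sin 105°) = (-0.2588, 0.9659); from cell (1,4)
  next x-line at t=1.5068, next y-line at t=0.2795; Δt_x=3.8637, Δt_y=1.0353
    y: enter (1,5) at t=0.2795
    y: enter (1,6) at t=1.3148
    x: enter (0,6) at t=1.5068 ← occupied
  → r_2 = 1.5068
beam 3: φ=0°, α=150°
  dir = (cos 150°, sin 150°) = (-0.8660, 0.5000); from cell (1,4)
  next x-line at t=0.4503, next y-line at t=0.5400; Δt_x=1.1547, Δt_y=2.0000
    x: enter (0,4) at t=0.4503 ← occupied
  → r_3 = 0.4503
beam 4: φ=45°, α=195°
  dir = (cos 195°, sin 195°) = (-0.9659, -0.2588); from cell (1,4)
  next x-line at t=0.4038, next y-line at t=2.8205; Δt_x=1.0353, Δt_y=3.8637
    x: enter (0,4) at t=0.4038 ← occupied
  → r_4 = 0.4038
beam 5: φ=90°, α=240°
  dir = (cos 240°, sin 240°) = (-0.5000, -0.8660); from cell (1,4)
  next x-line at t=0.7800, next y-line at t=0.8429; Δt_x=2.0000, Δt_y=1.1547
    x: enter (0,4) at t=0.7800 ← occupied
  → r_5 = 0.7800

ranges = [4.9306, 1.5068, 0.4503, 0.4038, 0.7800]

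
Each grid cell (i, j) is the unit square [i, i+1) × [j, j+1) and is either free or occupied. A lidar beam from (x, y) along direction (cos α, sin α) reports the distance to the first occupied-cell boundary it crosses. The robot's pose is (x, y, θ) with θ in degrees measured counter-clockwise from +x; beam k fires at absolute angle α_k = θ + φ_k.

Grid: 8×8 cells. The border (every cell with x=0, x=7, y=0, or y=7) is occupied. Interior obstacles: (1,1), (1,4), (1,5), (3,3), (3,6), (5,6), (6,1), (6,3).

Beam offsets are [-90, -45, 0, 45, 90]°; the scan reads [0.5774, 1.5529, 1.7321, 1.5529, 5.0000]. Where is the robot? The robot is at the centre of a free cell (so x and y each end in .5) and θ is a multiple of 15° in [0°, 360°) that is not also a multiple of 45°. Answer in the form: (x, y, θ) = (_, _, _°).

Enumerate (i+0.5, j+0.5, θ) over the 28 free cells and 16 admissible headings. For each, cast all 5 beams and compare to the given ranges.
  (3.5, 1.5, 120°): beam 1 = 3.0000 ≠ 0.5774 ✗
  (2.5, 4.5, 75°): beam 1 = 3.6235 ≠ 0.5774 ✗
  (5.5, 4.5, 195°): beam 1 = 1.5529 ≠ 0.5774 ✗
  (1.5, 3.5, 15°): beam 1 = 1.5529 ≠ 0.5774 ✗
  …
  (3.5, 5.5, 210°): r_1=0.5774, r_2=1.5529, r_3=1.7321, r_4=1.5529, r_5=5.0000 — all match ✓
Only this pose fits every beam.

(x, y, θ) = (3.5, 5.5, 210°)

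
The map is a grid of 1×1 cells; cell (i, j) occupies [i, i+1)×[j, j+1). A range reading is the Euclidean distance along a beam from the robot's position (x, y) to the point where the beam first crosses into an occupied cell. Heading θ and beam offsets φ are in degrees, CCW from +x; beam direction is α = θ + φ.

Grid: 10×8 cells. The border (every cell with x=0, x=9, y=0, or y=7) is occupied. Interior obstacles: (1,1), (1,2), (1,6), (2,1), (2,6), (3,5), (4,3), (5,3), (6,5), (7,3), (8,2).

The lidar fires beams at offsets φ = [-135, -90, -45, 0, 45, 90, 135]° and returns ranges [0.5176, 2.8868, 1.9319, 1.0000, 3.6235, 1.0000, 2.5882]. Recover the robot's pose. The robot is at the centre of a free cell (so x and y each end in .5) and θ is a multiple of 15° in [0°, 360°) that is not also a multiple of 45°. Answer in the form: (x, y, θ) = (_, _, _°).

(x, y, θ) = (6.5, 4.5, 240°)

Candidates: 37 free-cell centres × 16 headings = 592 poses. Raycast each; keep the one whose scan matches to 4 dp.
  (4.5, 1.5, 165°): beam 1 = 3.0000 ≠ 0.5176 ✗
  (3.5, 6.5, 75°): beam 1 = 0.5774 ≠ 0.5176 ✗
  (2.5, 3.5, 105°): beam 1 = 5.0000 ≠ 0.5176 ✗
  (6.5, 1.5, 30°): beam 2 = 0.5774 ≠ 2.8868 ✗
  …
  (6.5, 4.5, 240°): r_1=0.5176, r_2=2.8868, r_3=1.9319, r_4=1.0000, r_5=3.6235, r_6=1.0000, r_7=2.5882 — all match ✓
Only this pose fits every beam.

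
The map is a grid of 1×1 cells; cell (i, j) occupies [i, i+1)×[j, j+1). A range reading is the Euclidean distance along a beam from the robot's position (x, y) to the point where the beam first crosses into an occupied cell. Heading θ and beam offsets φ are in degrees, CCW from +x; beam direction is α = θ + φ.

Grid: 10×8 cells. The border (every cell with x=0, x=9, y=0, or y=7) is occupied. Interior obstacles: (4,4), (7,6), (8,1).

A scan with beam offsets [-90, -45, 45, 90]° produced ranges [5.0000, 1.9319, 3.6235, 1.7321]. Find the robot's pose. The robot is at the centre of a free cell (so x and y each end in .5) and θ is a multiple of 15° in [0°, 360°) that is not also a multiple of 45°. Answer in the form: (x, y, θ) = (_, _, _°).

Enumerate (i+0.5, j+0.5, θ) over the 45 free cells and 16 admissible headings. For each, cast all 4 beams and compare to the given ranges.
  (8.5, 4.5, 345°): beam 1 = 3.6235 ≠ 5.0000 ✗
  (6.5, 3.5, 30°): beam 1 = 2.8868 ≠ 5.0000 ✗
  (2.5, 3.5, 15°): beam 1 = 2.5882 ≠ 5.0000 ✗
  …
  (2.5, 3.5, 60°): r_1=5.0000, r_2=1.9319, r_3=3.6235, r_4=1.7321 — all match ✓
No second candidate reproduces the full scan.

(x, y, θ) = (2.5, 3.5, 60°)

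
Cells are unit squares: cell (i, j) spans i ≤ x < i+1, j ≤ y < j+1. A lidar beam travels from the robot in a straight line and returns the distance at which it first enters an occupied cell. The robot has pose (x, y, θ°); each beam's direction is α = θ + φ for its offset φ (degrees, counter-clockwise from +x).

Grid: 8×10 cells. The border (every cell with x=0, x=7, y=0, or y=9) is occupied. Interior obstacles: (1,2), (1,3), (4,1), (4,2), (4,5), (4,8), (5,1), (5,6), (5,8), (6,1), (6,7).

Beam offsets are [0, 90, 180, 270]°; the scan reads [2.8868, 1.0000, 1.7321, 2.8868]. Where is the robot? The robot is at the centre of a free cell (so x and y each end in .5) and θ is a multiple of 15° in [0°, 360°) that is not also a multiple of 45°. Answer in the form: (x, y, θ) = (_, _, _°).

(x, y, θ) = (3.5, 3.5, 240°)

Enumerate (i+0.5, j+0.5, θ) over the 37 free cells and 16 admissible headings. For each, cast all 4 beams and compare to the given ranges.
  (6.5, 6.5, 255°): beam 1 = 4.6587 ≠ 2.8868 ✗
  (1.5, 6.5, 345°): beam 1 = 2.5882 ≠ 2.8868 ✗
  (1.5, 6.5, 30°): beam 1 = 3.0000 ≠ 2.8868 ✗
  …
  (3.5, 3.5, 240°): r_1=2.8868, r_2=1.0000, r_3=1.7321, r_4=2.8868 — all match ✓
Only this pose fits every beam.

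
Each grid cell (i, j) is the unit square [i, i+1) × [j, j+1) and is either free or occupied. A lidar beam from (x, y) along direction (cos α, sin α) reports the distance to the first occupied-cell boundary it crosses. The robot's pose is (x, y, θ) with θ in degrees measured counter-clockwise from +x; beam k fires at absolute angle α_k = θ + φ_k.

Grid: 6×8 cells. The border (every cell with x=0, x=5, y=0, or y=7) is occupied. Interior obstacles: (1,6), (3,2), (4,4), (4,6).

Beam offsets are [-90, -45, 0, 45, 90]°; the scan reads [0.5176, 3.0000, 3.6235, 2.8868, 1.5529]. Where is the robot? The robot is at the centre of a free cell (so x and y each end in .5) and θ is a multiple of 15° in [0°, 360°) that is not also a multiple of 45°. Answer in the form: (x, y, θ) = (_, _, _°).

The pose lattice has 20·16 = 320 candidates. Test each by forward raycasting.
  (3.5, 5.5, 240°): beam 1 = 1.7321 ≠ 0.5176 ✗
  (3.5, 3.5, 30°): beam 1 = 0.5774 ≠ 0.5176 ✗
  (3.5, 6.5, 210°): beam 1 = 0.5774 ≠ 0.5176 ✗
  …
  (2.5, 6.5, 285°): r_1=0.5176, r_2=3.0000, r_3=3.6235, r_4=2.8868, r_5=1.5529 — all match ✓
Unique over the lattice → pose = (2.5, 6.5, 285°).

(x, y, θ) = (2.5, 6.5, 285°)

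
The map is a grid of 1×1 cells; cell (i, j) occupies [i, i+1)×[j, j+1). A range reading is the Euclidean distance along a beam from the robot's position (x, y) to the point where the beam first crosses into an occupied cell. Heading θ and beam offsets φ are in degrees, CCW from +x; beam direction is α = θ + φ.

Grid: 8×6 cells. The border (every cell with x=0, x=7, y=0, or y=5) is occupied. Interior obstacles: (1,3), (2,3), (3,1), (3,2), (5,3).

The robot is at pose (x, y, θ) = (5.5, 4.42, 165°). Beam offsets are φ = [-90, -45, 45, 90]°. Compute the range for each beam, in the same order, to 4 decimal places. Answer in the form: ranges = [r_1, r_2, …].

beam 1: φ=-90°, α=75°
  cosα=0.2588 sinα=0.9659 | (5,4) | tMaxX 1.9319 tMaxY 0.6005 | tΔX 3.8637 tΔY 1.0353
    t=0.6005 [y] (5,5) — stop
  → r_1 = 0.6005
beam 2: φ=-45°, α=120°
  cosα=-0.5000 sinα=0.8660 | (5,4) | tMaxX 1.0000 tMaxY 0.6697 | tΔX 2.0000 tΔY 1.1547
    t=0.6697 [y] (5,5) — stop
  → r_2 = 0.6697
beam 3: φ=45°, α=210°
  cosα=-0.8660 sinα=-0.5000 | (5,4) | tMaxX 0.5774 tMaxY 0.8400 | tΔX 1.1547 tΔY 2.0000
    t=0.5774 [x] (4,4)
    t=0.8400 [y] (4,3)
    t=1.7321 [x] (3,3)
    t=2.8400 [y] (3,2) — stop
  → r_3 = 2.8400
beam 4: φ=90°, α=255°
  cosα=-0.2588 sinα=-0.9659 | (5,4) | tMaxX 1.9319 tMaxY 0.4348 | tΔX 3.8637 tΔY 1.0353
    t=0.4348 [y] (5,3) — stop
  → r_4 = 0.4348

ranges = [0.6005, 0.6697, 2.8400, 0.4348]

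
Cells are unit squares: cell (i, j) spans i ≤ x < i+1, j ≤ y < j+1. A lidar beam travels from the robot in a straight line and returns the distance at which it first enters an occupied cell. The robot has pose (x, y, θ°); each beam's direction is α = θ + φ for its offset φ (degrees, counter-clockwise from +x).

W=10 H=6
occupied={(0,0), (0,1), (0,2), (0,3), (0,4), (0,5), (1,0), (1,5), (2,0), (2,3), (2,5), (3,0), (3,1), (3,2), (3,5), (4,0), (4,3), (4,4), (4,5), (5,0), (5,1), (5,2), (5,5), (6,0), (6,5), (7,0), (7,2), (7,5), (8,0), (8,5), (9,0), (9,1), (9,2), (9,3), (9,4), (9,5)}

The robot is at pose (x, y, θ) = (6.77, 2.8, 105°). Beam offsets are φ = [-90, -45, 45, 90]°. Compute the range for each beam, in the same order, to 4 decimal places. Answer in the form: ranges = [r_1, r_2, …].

beam 1: φ=-90°, α=15°
  dir = (cos 15°, sin 15°) = (0.9659, 0.2588); from cell (6,2)
  next x-line at t=0.2381, next y-line at t=0.7727; Δt_x=1.0353, Δt_y=3.8637
    x: enter (7,2) at t=0.2381 ← occupied
  → r_1 = 0.2381
beam 2: φ=-45°, α=60°
  dir = (cos 60°, sin 60°) = (0.5000, 0.8660); from cell (6,2)
  next x-line at t=0.4600, next y-line at t=0.2309; Δt_x=2.0000, Δt_y=1.1547
    y: enter (6,3) at t=0.2309
    x: enter (7,3) at t=0.4600
    y: enter (7,4) at t=1.3856
    x: enter (8,4) at t=2.4600
    y: enter (8,5) at t=2.5403 ← occupied
  → r_2 = 2.5403
beam 3: φ=45°, α=150°
  dir = (cos 150°, sin 150°) = (-0.8660, 0.5000); from cell (6,2)
  next x-line at t=0.8891, next y-line at t=0.4000; Δt_x=1.1547, Δt_y=2.0000
    y: enter (6,3) at t=0.4000
    x: enter (5,3) at t=0.8891
    x: enter (4,3) at t=2.0438 ← occupied
  → r_3 = 2.0438
beam 4: φ=90°, α=195°
  dir = (cos 195°, sin 195°) = (-0.9659, -0.2588); from cell (6,2)
  next x-line at t=0.7972, next y-line at t=3.0910; Δt_x=1.0353, Δt_y=3.8637
    x: enter (5,2) at t=0.7972 ← occupied
  → r_4 = 0.7972

ranges = [0.2381, 2.5403, 2.0438, 0.7972]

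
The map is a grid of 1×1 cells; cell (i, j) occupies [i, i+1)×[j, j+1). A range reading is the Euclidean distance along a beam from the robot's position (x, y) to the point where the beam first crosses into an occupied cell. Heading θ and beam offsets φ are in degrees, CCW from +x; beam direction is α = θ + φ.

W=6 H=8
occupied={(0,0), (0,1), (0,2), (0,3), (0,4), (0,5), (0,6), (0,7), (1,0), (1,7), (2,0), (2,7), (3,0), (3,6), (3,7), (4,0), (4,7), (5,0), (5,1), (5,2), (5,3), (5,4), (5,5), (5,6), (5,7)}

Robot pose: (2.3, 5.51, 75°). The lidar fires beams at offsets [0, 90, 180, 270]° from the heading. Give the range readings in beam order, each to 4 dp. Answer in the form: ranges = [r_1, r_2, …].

beam 1: φ=0°, α=75°
  direction (0.2588, 0.9659); cell (2,5); t to first gridline: x 2.7046, y 0.5073 (then +3.8637 / +1.0353)
    (2,6) via y @ 0.5073
    (2,7) via y @ 1.5426  # hit
  → r_1 = 1.5426
beam 2: φ=90°, α=165°
  direction (-0.9659, 0.2588); cell (2,5); t to first gridline: x 0.3106, y 1.8932 (then +1.0353 / +3.8637)
    (1,5) via x @ 0.3106
    (0,5) via x @ 1.3459  # hit
  → r_2 = 1.3459
beam 3: φ=180°, α=255°
  direction (-0.2588, -0.9659); cell (2,5); t to first gridline: x 1.1591, y 0.5280 (then +3.8637 / +1.0353)
    (2,4) via y @ 0.5280
    (1,4) via x @ 1.1591
    (1,3) via y @ 1.5633
    (1,2) via y @ 2.5985
    (1,1) via y @ 3.6338
    (1,0) via y @ 4.6691  # hit
  → r_3 = 4.6691
beam 4: φ=270°, α=345°
  direction (0.9659, -0.2588); cell (2,5); t to first gridline: x 0.7247, y 1.9705 (then +1.0353 / +3.8637)
    (3,5) via x @ 0.7247
    (4,5) via x @ 1.7600
    (4,4) via y @ 1.9705
    (5,4) via x @ 2.7952  # hit
  → r_4 = 2.7952

ranges = [1.5426, 1.3459, 4.6691, 2.7952]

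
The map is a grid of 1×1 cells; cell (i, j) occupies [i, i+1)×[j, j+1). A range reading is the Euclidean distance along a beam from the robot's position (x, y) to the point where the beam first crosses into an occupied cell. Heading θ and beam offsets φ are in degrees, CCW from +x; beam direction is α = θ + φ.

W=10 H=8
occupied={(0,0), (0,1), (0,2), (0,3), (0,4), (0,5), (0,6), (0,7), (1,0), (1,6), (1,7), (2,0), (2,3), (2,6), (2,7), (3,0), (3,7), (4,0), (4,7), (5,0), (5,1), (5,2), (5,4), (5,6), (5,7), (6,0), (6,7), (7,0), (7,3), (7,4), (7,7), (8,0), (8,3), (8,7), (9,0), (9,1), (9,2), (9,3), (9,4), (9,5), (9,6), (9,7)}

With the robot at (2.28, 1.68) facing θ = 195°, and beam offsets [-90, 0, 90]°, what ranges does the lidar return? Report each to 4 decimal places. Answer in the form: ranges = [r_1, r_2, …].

ranges = [4.4724, 1.3252, 0.7040]

beam 1: φ=-90°, α=105°
  cosα=-0.2588 sinα=0.9659 | (2,1) | tMaxX 1.0818 tMaxY 0.3313 | tΔX 3.8637 tΔY 1.0353
    t=0.3313 [y] (2,2)
    t=1.0818 [x] (1,2)
    t=1.3666 [y] (1,3)
    t=2.4018 [y] (1,4)
    t=3.4371 [y] (1,5)
    t=4.4724 [y] (1,6) — stop
  → r_1 = 4.4724
beam 2: φ=0°, α=195°
  cosα=-0.9659 sinα=-0.2588 | (2,1) | tMaxX 0.2899 tMaxY 2.6273 | tΔX 1.0353 tΔY 3.8637
    t=0.2899 [x] (1,1)
    t=1.3252 [x] (0,1) — stop
  → r_2 = 1.3252
beam 3: φ=90°, α=285°
  cosα=0.2588 sinα=-0.9659 | (2,1) | tMaxX 2.7819 tMaxY 0.7040 | tΔX 3.8637 tΔY 1.0353
    t=0.7040 [y] (2,0) — stop
  → r_3 = 0.7040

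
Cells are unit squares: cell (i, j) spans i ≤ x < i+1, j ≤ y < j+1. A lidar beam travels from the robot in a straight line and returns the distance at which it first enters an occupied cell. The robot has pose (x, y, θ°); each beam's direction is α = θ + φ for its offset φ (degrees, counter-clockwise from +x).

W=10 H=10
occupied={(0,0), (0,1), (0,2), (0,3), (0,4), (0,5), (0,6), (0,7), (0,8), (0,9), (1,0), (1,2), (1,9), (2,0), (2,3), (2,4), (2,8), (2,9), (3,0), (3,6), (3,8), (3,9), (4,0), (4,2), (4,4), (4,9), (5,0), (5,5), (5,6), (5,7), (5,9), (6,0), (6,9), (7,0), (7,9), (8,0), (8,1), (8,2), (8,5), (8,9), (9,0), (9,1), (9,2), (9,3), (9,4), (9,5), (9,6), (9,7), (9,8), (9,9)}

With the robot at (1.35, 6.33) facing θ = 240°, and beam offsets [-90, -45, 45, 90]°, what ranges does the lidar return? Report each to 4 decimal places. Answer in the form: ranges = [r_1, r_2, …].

ranges = [0.4041, 0.3623, 2.5114, 3.0600]

beam 1: φ=-90°, α=150°
  cosα=-0.8660 sinα=0.5000 | (1,6) | tMaxX 0.4041 tMaxY 1.3400 | tΔX 1.1547 tΔY 2.0000
    t=0.4041 [x] (0,6) — stop
  → r_1 = 0.4041
beam 2: φ=-45°, α=195°
  cosα=-0.9659 sinα=-0.2588 | (1,6) | tMaxX 0.3623 tMaxY 1.2750 | tΔX 1.0353 tΔY 3.8637
    t=0.3623 [x] (0,6) — stop
  → r_2 = 0.3623
beam 3: φ=45°, α=285°
  cosα=0.2588 sinα=-0.9659 | (1,6) | tMaxX 2.5114 tMaxY 0.3416 | tΔX 3.8637 tΔY 1.0353
    t=0.3416 [y] (1,5)
    t=1.3769 [y] (1,4)
    t=2.4122 [y] (1,3)
    t=2.5114 [x] (2,3) — stop
  → r_3 = 2.5114
beam 4: φ=90°, α=330°
  cosα=0.8660 sinα=-0.5000 | (1,6) | tMaxX 0.7506 tMaxY 0.6600 | tΔX 1.1547 tΔY 2.0000
    t=0.6600 [y] (1,5)
    t=0.7506 [x] (2,5)
    t=1.9053 [x] (3,5)
    t=2.6600 [y] (3,4)
    t=3.0600 [x] (4,4) — stop
  → r_4 = 3.0600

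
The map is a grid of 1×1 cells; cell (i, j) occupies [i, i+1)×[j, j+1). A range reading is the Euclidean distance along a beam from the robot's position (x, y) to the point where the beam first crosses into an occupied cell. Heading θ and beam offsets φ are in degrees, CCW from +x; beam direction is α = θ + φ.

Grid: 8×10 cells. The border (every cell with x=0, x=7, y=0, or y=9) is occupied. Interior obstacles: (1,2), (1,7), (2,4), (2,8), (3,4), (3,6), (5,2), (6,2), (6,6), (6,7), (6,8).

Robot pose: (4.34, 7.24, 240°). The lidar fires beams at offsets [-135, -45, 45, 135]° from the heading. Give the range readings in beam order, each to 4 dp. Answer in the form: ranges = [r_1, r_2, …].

beam 1: φ=-135°, α=105°
  direction (-0.2588, 0.9659); cell (4,7); t to first gridline: x 1.3137, y 0.7868 (then +3.8637 / +1.0353)
    (4,8) via y @ 0.7868
    (3,8) via x @ 1.3137
    (3,9) via y @ 1.8221  # hit
  → r_1 = 1.8221
beam 2: φ=-45°, α=195°
  direction (-0.9659, -0.2588); cell (4,7); t to first gridline: x 0.3520, y 0.9273 (then +1.0353 / +3.8637)
    (3,7) via x @ 0.3520
    (3,6) via y @ 0.9273  # hit
  → r_2 = 0.9273
beam 3: φ=45°, α=285°
  direction (0.2588, -0.9659); cell (4,7); t to first gridline: x 2.5500, y 0.2485 (then +3.8637 / +1.0353)
    (4,6) via y @ 0.2485
    (4,5) via y @ 1.2837
    (4,4) via y @ 2.3190
    (5,4) via x @ 2.5500
    (5,3) via y @ 3.3543
    (5,2) via y @ 4.3896  # hit
  → r_3 = 4.3896
beam 4: φ=135°, α=15°
  direction (0.9659, 0.2588); cell (4,7); t to first gridline: x 0.6833, y 2.9364 (then +1.0353 / +3.8637)
    (5,7) via x @ 0.6833
    (6,7) via x @ 1.7186  # hit
  → r_4 = 1.7186

ranges = [1.8221, 0.9273, 4.3896, 1.7186]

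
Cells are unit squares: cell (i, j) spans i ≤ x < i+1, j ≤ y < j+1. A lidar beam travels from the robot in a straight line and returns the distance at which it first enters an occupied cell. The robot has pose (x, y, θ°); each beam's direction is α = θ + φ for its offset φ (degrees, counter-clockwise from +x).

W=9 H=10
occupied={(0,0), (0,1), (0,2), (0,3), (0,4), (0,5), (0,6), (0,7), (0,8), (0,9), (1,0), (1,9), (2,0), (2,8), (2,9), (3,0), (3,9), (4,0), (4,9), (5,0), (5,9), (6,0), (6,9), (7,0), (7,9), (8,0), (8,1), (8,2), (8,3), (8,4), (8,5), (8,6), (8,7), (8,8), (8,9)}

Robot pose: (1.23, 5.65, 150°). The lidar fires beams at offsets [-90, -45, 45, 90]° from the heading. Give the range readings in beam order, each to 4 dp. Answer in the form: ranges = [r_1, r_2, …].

ranges = [2.7135, 0.8887, 0.2381, 0.4600]

beam 1: φ=-90°, α=60°
  cosα=0.5000 sinα=0.8660 | (1,5) | tMaxX 1.5400 tMaxY 0.4041 | tΔX 2.0000 tΔY 1.1547
    t=0.4041 [y] (1,6)
    t=1.5400 [x] (2,6)
    t=1.5588 [y] (2,7)
    t=2.7135 [y] (2,8) — stop
  → r_1 = 2.7135
beam 2: φ=-45°, α=105°
  cosα=-0.2588 sinα=0.9659 | (1,5) | tMaxX 0.8887 tMaxY 0.3623 | tΔX 3.8637 tΔY 1.0353
    t=0.3623 [y] (1,6)
    t=0.8887 [x] (0,6) — stop
  → r_2 = 0.8887
beam 3: φ=45°, α=195°
  cosα=-0.9659 sinα=-0.2588 | (1,5) | tMaxX 0.2381 tMaxY 2.5114 | tΔX 1.0353 tΔY 3.8637
    t=0.2381 [x] (0,5) — stop
  → r_3 = 0.2381
beam 4: φ=90°, α=240°
  cosα=-0.5000 sinα=-0.8660 | (1,5) | tMaxX 0.4600 tMaxY 0.7506 | tΔX 2.0000 tΔY 1.1547
    t=0.4600 [x] (0,5) — stop
  → r_4 = 0.4600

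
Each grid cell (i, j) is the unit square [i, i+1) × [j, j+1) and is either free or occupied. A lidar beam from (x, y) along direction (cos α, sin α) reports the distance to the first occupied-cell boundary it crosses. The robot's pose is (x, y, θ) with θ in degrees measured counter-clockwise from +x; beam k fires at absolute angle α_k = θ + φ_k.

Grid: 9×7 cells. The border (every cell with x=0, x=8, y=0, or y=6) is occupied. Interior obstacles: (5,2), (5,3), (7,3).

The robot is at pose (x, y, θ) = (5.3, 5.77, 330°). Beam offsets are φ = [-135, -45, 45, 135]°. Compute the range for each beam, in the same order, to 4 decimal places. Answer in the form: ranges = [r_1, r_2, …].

beam 1: φ=-135°, α=195°
  cosα=-0.9659 sinα=-0.2588 | (5,5) | tMaxX 0.3106 tMaxY 2.9751 | tΔX 1.0353 tΔY 3.8637
    t=0.3106 [x] (4,5)
    t=1.3459 [x] (3,5)
    t=2.3811 [x] (2,5)
    t=2.9751 [y] (2,4)
    t=3.4164 [x] (1,4)
    t=4.4517 [x] (0,4) — stop
  → r_1 = 4.4517
beam 2: φ=-45°, α=285°
  cosα=0.2588 sinα=-0.9659 | (5,5) | tMaxX 2.7046 tMaxY 0.7972 | tΔX 3.8637 tΔY 1.0353
    t=0.7972 [y] (5,4)
    t=1.8324 [y] (5,3) — stop
  → r_2 = 1.8324
beam 3: φ=45°, α=15°
  cosα=0.9659 sinα=0.2588 | (5,5) | tMaxX 0.7247 tMaxY 0.8887 | tΔX 1.0353 tΔY 3.8637
    t=0.7247 [x] (6,5)
    t=0.8887 [y] (6,6) — stop
  → r_3 = 0.8887
beam 4: φ=135°, α=105°
  cosα=-0.2588 sinα=0.9659 | (5,5) | tMaxX 1.1591 tMaxY 0.2381 | tΔX 3.8637 tΔY 1.0353
    t=0.2381 [y] (5,6) — stop
  → r_4 = 0.2381

ranges = [4.4517, 1.8324, 0.8887, 0.2381]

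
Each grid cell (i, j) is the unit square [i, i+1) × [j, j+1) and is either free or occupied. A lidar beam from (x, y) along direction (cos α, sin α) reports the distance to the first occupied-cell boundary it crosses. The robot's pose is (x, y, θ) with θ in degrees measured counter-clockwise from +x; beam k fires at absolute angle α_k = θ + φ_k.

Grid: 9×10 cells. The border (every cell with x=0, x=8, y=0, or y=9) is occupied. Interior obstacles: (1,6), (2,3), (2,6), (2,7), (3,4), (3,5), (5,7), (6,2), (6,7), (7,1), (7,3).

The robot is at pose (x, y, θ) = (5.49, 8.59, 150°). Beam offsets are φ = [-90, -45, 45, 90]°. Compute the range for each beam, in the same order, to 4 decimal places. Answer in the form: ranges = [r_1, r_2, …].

beam 1: φ=-90°, α=60°
  dir = (cos 60°, sin 60°) = (0.5000, 0.8660); from cell (5,8)
  next x-line at t=1.0200, next y-line at t=0.4734; Δt_x=2.0000, Δt_y=1.1547
    y: enter (5,9) at t=0.4734 ← occupied
  → r_1 = 0.4734
beam 2: φ=-45°, α=105°
  dir = (cos 105°, sin 105°) = (-0.2588, 0.9659); from cell (5,8)
  next x-line at t=1.8932, next y-line at t=0.4245; Δt_x=3.8637, Δt_y=1.0353
    y: enter (5,9) at t=0.4245 ← occupied
  → r_2 = 0.4245
beam 3: φ=45°, α=195°
  dir = (cos 195°, sin 195°) = (-0.9659, -0.2588); from cell (5,8)
  next x-line at t=0.5073, next y-line at t=2.2796; Δt_x=1.0353, Δt_y=3.8637
    x: enter (4,8) at t=0.5073
    x: enter (3,8) at t=1.5426
    y: enter (3,7) at t=2.2796
    x: enter (2,7) at t=2.5778 ← occupied
  → r_3 = 2.5778
beam 4: φ=90°, α=240°
  dir = (cos 240°, sin 240°) = (-0.5000, -0.8660); from cell (5,8)
  next x-line at t=0.9800, next y-line at t=0.6813; Δt_x=2.0000, Δt_y=1.1547
    y: enter (5,7) at t=0.6813 ← occupied
  → r_4 = 0.6813

ranges = [0.4734, 0.4245, 2.5778, 0.6813]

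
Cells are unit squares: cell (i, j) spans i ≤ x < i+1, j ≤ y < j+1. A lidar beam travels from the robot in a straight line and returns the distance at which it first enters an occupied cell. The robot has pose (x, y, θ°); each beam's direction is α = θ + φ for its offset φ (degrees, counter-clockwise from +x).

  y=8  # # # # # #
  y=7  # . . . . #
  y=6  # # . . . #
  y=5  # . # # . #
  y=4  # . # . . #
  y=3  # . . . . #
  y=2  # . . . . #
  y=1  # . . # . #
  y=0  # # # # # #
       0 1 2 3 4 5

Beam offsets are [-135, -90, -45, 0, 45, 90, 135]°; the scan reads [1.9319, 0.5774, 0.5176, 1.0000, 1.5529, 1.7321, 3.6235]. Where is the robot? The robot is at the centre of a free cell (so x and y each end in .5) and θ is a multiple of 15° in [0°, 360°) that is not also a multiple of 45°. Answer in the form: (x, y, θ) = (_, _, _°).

The pose lattice has 23·16 = 368 candidates. Test each by forward raycasting.
  (3.5, 6.5, 240°): beam 1 = 1.5529 ≠ 1.9319 ✗
  (2.5, 1.5, 15°): beam 1 = 0.5774 ≠ 1.9319 ✗
  (2.5, 2.5, 60°): beam 1 = 1.5529 ≠ 1.9319 ✗
  (2.5, 1.5, 330°): beam 1 = 1.5529 ≠ 1.9319 ✗
  …
  (1.5, 2.5, 240°): r_1=1.9319, r_2=0.5774, r_3=0.5176, r_4=1.0000, r_5=1.5529, r_6=1.7321, r_7=3.6235 — all match ✓
Unique over the lattice → pose = (1.5, 2.5, 240°).

(x, y, θ) = (1.5, 2.5, 240°)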